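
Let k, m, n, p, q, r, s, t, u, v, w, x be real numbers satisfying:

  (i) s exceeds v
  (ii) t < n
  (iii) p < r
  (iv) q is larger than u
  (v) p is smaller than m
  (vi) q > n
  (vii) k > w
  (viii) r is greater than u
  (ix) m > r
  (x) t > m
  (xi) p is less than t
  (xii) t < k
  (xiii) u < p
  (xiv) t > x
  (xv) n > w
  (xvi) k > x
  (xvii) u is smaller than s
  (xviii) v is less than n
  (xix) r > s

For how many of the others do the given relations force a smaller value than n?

From n the given relations immediately reach v, t, w.
From those, x, p, m — 6 in total.
From those, u, r — 8 in total.
From those, s — 9 in total.
No other element is forced below n by the given relations, so the count is 9.

9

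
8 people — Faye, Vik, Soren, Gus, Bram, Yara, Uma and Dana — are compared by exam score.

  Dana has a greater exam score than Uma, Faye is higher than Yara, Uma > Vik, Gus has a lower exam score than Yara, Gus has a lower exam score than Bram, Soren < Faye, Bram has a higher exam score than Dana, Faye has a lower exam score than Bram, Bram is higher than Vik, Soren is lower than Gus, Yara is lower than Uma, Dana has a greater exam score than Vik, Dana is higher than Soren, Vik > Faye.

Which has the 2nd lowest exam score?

Gus

The consecutive relations fix a unique order: Soren < Gus < Yara < Faye < Vik < Uma < Dana < Bram.
The 2nd smallest is Gus.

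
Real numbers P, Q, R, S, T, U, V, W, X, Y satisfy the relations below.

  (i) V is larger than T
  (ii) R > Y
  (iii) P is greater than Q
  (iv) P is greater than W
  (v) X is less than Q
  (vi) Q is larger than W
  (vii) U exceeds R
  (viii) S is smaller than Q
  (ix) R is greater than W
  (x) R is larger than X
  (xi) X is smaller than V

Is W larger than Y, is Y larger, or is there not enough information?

Following every chain through Y: above Y we get R, U.
W is not reached, and no chain runs the other way from W to Y.
So the given relations leave the order of Y and W undetermined.

undetermined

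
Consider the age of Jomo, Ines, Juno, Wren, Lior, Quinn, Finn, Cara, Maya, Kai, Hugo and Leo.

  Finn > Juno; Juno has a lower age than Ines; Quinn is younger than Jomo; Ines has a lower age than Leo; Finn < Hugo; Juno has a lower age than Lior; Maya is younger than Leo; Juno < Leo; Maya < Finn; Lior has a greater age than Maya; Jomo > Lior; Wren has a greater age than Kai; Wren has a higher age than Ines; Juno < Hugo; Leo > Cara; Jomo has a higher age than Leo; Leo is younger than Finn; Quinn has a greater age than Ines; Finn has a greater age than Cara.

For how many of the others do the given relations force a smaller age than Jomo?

7

From Jomo the given relations immediately reach Leo, Quinn, Lior.
From those, Juno, Maya, Ines, Cara — 7 in total.
No other element is forced below Jomo by the given relations, so the count is 7.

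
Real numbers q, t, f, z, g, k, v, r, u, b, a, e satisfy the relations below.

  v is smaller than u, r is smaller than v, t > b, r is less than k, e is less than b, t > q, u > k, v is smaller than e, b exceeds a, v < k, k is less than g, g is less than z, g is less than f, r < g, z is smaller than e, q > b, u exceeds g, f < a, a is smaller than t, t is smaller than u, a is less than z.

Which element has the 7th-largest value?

a

The consecutive relations fix a unique order: r < v < k < g < f < a < z < e < b < q < t < u.
Counting 7 from the largest end gives a.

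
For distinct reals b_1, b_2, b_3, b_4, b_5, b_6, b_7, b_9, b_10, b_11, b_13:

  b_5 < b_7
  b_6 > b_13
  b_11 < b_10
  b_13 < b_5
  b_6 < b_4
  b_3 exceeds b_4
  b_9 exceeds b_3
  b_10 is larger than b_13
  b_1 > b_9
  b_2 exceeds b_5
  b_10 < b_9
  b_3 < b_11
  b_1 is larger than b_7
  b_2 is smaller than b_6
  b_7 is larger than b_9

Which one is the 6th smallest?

b_3

The consecutive relations fix a unique order: b_13 < b_5 < b_2 < b_6 < b_4 < b_3 < b_11 < b_10 < b_9 < b_7 < b_1.
The 6th smallest is b_3.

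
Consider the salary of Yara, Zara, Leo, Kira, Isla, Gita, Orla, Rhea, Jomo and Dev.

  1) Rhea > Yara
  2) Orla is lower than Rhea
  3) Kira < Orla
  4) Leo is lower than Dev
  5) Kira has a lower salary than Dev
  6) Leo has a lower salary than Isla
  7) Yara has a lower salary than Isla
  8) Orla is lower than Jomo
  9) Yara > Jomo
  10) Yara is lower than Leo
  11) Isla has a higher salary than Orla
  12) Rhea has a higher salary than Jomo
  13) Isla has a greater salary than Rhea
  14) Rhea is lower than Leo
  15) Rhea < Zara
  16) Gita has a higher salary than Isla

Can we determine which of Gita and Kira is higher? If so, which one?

Gita

Kira < Orla < Jomo < Yara < Rhea < Leo < Isla < Gita, by transitivity through Orla, Jomo, Yara, Rhea, Leo, Isla.
So Gita is higher.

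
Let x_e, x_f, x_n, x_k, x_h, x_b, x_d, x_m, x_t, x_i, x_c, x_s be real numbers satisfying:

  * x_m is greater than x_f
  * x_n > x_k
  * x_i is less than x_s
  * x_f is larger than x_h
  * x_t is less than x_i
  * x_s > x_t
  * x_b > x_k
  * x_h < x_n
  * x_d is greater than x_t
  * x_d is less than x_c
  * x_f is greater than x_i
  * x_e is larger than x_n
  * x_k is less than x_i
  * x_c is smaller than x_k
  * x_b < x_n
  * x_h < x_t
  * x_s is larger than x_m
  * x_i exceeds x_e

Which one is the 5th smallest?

The consecutive relations fix a unique order: x_h < x_t < x_d < x_c < x_k < x_b < x_n < x_e < x_i < x_f < x_m < x_s.
Counting 5 from the smallest end gives x_k.

x_k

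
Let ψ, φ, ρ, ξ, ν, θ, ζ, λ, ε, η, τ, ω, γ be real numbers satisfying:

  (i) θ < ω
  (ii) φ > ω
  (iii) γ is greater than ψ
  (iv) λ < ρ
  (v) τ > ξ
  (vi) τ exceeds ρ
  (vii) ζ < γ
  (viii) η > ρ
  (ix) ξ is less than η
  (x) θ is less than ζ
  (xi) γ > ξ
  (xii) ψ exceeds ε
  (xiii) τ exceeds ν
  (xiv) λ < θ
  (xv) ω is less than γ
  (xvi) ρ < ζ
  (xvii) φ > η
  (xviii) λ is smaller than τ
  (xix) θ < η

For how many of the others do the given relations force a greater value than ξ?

Directly above ξ: η, γ, τ.
One step further: φ (4 so far).
No other element is forced above ξ by the given relations, so the count is 4.

4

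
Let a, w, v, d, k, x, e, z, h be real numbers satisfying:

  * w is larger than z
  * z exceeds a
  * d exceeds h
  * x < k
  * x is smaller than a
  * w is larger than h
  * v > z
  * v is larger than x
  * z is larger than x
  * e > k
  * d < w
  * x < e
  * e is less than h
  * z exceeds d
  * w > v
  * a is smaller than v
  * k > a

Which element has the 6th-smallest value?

Piecing the relations together gives one ordering: x < a < k < e < h < d < z < v < w.
The 6th smallest is d.

d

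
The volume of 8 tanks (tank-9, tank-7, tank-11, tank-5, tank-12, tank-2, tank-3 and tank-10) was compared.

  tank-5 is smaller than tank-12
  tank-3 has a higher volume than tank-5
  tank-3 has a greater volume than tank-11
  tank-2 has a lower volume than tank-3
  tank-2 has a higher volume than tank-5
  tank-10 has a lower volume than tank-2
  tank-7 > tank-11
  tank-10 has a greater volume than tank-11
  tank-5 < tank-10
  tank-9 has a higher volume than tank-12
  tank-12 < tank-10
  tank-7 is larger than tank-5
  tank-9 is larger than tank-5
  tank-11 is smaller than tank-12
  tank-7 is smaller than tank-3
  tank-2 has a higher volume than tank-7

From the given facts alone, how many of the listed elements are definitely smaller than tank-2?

5

The elements the relations force below tank-2 are tank-11, tank-5, tank-7, tank-12, tank-10 — no chain reaches any other.
That is 5.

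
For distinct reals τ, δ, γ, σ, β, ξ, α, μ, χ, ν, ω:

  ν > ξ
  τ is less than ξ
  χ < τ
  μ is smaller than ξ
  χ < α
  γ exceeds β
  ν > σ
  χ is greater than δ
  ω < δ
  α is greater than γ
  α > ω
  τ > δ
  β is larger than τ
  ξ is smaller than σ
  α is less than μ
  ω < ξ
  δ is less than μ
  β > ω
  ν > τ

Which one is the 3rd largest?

The consecutive relations fix a unique order: ω < δ < χ < τ < β < γ < α < μ < ξ < σ < ν.
The 3rd largest is ξ.

ξ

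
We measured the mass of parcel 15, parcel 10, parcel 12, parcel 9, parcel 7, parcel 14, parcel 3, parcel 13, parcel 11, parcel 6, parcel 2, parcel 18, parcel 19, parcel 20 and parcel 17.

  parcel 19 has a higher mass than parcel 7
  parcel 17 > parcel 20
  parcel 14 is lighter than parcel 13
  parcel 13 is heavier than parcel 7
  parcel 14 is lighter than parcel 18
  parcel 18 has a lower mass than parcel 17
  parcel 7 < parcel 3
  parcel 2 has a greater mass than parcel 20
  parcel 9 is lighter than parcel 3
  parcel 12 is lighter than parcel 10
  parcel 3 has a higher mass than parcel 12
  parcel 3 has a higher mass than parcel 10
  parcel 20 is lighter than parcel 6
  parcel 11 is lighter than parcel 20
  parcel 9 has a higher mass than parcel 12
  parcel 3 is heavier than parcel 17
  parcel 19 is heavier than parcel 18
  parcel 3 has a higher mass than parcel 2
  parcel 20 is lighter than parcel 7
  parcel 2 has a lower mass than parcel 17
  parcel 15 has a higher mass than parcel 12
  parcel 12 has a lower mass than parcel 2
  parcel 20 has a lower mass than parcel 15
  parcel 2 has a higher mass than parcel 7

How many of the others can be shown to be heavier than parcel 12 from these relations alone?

6

Directly above parcel 12: parcel 9, parcel 2, parcel 15, parcel 10, parcel 3.
One step further: parcel 17 (6 so far).
Nothing else is reachable above parcel 12; 6 in all.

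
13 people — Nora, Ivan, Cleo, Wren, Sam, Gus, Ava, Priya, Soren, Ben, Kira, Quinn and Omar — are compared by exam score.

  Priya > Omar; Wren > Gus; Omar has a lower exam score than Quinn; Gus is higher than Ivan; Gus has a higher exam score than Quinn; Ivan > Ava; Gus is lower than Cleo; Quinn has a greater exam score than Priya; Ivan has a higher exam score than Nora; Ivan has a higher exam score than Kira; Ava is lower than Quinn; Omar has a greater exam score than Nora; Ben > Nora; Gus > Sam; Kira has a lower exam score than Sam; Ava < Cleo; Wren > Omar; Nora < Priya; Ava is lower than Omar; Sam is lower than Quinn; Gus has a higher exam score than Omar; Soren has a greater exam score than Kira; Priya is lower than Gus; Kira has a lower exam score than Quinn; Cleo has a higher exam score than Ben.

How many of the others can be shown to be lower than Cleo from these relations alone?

10

The elements the relations force below Cleo are Kira, Ava, Sam, Nora, Ivan, Omar, Ben, Priya, Quinn, Gus — no chain reaches any other.
That is 10.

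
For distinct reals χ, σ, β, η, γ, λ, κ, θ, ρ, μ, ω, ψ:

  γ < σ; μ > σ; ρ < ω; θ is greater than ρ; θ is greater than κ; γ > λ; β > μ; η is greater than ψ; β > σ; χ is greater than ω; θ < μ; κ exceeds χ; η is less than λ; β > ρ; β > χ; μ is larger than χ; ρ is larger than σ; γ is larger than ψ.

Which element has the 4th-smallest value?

The consecutive relations fix a unique order: ψ < η < λ < γ < σ < ρ < ω < χ < κ < θ < μ < β.
The 4th smallest is γ.

γ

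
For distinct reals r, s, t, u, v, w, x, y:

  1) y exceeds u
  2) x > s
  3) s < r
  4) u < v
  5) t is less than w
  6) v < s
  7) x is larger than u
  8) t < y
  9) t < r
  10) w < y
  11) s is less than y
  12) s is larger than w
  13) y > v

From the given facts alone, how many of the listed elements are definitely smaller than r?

From r the given relations immediately reach t, s.
From those, v, w — 4 in total.
From those, u — 5 in total.
No other element is forced below r by the given relations, so the count is 5.

5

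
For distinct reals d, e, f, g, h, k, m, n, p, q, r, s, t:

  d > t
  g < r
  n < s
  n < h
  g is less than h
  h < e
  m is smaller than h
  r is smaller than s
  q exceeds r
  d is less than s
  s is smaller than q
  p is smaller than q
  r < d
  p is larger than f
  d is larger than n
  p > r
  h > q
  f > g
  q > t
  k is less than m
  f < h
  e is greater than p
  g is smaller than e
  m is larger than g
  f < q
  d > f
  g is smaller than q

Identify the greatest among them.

Chaining downward from e: directly below it, g, p, h; then f, r, m, n, q; then t, k, s; then d.
That covers every other element, and nothing is given above e, so e is the greatest.

e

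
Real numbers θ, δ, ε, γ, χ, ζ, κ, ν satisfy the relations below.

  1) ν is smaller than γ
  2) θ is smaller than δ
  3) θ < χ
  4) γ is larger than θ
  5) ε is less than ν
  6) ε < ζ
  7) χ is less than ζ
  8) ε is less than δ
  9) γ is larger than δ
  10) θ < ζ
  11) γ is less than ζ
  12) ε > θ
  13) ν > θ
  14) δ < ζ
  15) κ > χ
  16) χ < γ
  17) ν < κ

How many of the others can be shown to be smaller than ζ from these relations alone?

Directly below ζ: θ, ε, χ, δ, γ.
One step further: ν (6 so far).
No other element is forced below ζ by the given relations, so the count is 6.

6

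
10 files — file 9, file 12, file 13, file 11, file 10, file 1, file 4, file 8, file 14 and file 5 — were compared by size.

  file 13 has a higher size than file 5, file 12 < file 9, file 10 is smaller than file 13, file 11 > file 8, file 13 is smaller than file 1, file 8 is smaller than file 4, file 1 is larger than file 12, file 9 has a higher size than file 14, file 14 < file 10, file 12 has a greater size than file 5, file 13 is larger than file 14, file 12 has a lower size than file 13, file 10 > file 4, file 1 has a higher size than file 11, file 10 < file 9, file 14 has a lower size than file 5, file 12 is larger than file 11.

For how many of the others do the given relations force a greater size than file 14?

Directly above file 14: file 5, file 10, file 13, file 9.
One step further: file 12, file 1 (6 so far).
No other element is forced above file 14 by the given relations, so the count is 6.

6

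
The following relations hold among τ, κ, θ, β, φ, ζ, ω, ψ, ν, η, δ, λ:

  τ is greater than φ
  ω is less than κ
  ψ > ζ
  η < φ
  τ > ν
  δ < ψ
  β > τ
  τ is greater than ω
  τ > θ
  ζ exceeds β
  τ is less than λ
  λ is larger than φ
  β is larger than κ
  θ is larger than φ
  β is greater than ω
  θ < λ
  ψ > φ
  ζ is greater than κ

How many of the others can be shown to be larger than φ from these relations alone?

6

From φ the given relations immediately reach θ, τ, λ, ψ.
From those, β — 5 in total.
From those, ζ — 6 in total.
Nothing else is reachable above φ; 6 in all.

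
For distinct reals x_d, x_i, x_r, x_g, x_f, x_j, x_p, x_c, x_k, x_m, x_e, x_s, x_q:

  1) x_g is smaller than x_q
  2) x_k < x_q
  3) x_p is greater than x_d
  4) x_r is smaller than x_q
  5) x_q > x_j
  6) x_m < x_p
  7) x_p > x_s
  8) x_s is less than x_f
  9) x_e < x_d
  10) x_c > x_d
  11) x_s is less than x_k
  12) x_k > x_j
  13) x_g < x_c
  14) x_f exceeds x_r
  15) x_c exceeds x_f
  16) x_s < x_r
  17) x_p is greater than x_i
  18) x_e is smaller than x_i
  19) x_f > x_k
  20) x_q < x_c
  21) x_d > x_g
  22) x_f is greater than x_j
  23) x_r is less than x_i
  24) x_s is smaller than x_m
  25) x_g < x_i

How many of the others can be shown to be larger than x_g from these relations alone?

5

From x_g the given relations immediately reach x_q, x_d, x_i, x_c.
From those, x_p — 5 in total.
No other element is forced above x_g by the given relations, so the count is 5.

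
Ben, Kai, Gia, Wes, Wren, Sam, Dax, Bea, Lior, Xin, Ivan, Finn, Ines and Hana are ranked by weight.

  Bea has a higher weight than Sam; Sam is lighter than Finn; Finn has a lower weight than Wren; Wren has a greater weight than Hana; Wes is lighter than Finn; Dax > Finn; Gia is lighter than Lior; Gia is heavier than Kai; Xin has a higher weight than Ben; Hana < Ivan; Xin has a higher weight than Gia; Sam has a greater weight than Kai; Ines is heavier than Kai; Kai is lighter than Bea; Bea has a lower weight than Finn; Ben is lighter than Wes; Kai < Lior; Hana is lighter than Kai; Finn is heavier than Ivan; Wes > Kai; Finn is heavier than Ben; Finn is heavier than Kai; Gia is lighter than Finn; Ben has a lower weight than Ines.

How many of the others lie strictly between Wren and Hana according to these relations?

7

Chaining upward from Hana reaches: Kai, Sam, Wes, Gia, Ivan, Ines, Xin, Bea, Lior, Finn, Dax.
Chaining downward from Wren reaches: Kai, Sam, Ben, Wes, Gia, Ivan, Bea, Finn.
Strictly between Hana and Wren are those in both lists: Kai, Sam, Wes, Gia, Ivan, Bea, Finn — 7 elements.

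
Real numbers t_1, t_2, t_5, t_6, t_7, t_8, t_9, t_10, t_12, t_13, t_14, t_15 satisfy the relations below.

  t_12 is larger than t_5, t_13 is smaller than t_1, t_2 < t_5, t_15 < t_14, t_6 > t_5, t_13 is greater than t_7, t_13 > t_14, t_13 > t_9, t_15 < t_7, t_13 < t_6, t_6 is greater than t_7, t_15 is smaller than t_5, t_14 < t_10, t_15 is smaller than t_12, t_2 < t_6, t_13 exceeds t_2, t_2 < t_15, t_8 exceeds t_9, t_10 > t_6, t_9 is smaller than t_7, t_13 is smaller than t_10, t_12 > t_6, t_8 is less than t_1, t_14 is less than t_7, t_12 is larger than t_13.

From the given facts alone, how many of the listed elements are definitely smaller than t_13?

5

Directly below t_13: t_2, t_9, t_14, t_7.
One step further: t_15 (5 so far).
Nothing else is reachable below t_13; 5 in all.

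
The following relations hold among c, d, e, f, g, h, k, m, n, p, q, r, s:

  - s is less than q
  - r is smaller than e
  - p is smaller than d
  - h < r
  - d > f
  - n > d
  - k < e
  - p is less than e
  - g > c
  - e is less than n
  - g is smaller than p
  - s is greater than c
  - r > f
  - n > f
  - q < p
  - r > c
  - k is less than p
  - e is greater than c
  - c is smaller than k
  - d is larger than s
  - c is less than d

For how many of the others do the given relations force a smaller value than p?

5

Directly below p: k, g, q.
One step further: c, s (5 so far).
No other element is forced below p by the given relations, so the count is 5.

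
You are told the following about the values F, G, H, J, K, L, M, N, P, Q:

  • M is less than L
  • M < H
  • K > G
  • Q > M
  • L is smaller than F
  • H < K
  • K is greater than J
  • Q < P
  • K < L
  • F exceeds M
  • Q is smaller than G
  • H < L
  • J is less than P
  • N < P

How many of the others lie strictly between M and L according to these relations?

4

The relations place M below L. An element lies strictly between them when it is forced above M and also forced below L.
Above M: {Q, H, G, P, K, F}. Below L: {J, Q, H, G, K}.
Intersection: {Q, H, G, K} — 4.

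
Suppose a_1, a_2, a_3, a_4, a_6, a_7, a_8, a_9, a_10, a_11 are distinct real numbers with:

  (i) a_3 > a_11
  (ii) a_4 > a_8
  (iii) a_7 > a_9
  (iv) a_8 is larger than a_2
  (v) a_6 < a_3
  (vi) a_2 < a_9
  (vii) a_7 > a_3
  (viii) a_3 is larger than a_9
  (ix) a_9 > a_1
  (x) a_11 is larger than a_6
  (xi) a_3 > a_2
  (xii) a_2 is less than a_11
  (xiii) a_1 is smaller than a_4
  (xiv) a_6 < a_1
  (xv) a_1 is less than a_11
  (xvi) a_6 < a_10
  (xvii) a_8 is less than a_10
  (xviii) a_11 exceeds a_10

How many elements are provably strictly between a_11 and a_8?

The relations place a_8 below a_11. An element lies strictly between them when it is forced above a_8 and also forced below a_11.
Above a_8: {a_10, a_4, a_3, a_7}. Below a_11: {a_2, a_6, a_1, a_10}.
Intersection: {a_10} — 1.

1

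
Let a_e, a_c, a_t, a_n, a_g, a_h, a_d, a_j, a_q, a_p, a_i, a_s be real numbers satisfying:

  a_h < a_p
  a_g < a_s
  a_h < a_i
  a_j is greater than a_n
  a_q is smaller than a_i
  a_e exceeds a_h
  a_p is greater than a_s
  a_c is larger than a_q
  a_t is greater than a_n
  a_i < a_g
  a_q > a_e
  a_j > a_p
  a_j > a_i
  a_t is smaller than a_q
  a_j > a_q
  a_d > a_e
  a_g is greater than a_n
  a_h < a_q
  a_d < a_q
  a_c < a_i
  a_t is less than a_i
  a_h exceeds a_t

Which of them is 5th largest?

Piecing the relations together gives one ordering: a_n < a_t < a_h < a_e < a_d < a_q < a_c < a_i < a_g < a_s < a_p < a_j.
The 5th largest is a_i.

a_i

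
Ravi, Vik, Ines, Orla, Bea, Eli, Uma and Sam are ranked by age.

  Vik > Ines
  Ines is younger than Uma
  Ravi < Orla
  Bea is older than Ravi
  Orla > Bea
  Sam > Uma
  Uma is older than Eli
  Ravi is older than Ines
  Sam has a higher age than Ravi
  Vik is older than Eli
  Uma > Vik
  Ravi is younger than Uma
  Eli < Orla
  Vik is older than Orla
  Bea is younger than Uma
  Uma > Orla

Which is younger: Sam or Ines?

The relevant relations are Ines < Ravi; Ravi < Orla; Orla < Vik; Vik < Uma; Uma < Sam.
Together: Ines < Ravi < Orla < Vik < Uma < Sam.
So Ines < Sam; Ines is the younger of the two.

Ines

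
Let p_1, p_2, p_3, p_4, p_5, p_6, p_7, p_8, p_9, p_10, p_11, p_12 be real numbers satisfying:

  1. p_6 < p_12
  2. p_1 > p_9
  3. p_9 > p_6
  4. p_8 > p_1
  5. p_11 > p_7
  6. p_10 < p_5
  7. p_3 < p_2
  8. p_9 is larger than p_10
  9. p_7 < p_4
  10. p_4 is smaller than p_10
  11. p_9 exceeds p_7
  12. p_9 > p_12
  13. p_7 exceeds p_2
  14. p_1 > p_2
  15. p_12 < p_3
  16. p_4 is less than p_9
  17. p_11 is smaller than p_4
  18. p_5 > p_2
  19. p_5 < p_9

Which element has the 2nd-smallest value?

Piecing the relations together gives one ordering: p_6 < p_12 < p_3 < p_2 < p_7 < p_11 < p_4 < p_10 < p_5 < p_9 < p_1 < p_8.
Counting 2 from the smallest end gives p_12.

p_12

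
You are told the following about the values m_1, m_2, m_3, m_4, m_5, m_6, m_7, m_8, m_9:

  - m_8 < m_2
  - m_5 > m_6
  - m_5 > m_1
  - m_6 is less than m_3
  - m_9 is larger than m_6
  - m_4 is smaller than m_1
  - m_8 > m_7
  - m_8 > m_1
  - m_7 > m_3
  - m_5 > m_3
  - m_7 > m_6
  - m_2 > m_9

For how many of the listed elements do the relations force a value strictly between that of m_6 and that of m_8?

Chaining upward from m_6 reaches: m_3, m_9, m_7, m_5, m_2.
Chaining downward from m_8 reaches: m_4, m_3, m_1, m_7.
Strictly between m_6 and m_8 are those in both lists: m_3, m_7 — 2 elements.

2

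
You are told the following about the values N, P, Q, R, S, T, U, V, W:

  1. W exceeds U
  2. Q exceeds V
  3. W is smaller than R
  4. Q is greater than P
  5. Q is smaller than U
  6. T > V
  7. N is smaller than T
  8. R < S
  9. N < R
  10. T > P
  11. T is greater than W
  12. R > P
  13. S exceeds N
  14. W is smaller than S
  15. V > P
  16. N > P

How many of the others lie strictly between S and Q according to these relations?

3

Chaining upward from Q reaches: U, W, R, T.
Chaining downward from S reaches: P, V, U, W, N, R.
Strictly between Q and S are those in both lists: U, W, R — 3 elements.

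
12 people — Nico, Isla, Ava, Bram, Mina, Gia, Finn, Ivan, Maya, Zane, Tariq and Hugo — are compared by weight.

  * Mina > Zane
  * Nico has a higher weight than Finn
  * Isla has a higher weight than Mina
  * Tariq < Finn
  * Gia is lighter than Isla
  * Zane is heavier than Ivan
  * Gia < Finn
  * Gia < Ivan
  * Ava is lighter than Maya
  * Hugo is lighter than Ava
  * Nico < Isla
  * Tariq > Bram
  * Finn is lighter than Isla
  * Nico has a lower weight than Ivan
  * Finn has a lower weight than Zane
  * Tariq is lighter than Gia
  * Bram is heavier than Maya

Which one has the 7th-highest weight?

Piecing the relations together gives one ordering: Hugo < Ava < Maya < Bram < Tariq < Gia < Finn < Nico < Ivan < Zane < Mina < Isla.
The 7th largest is Gia.

Gia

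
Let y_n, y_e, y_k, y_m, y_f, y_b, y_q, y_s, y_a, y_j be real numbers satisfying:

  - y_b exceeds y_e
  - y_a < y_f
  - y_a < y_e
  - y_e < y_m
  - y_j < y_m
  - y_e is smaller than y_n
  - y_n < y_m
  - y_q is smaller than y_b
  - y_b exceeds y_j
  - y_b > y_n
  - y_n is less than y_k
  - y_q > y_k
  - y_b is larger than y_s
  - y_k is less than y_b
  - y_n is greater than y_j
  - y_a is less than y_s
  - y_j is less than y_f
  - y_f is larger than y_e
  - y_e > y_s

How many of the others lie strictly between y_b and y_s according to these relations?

4

The relations place y_s below y_b. An element lies strictly between them when it is forced above y_s and also forced below y_b.
Above y_s: {y_e, y_n, y_k, y_q, y_m, y_f}. Below y_b: {y_a, y_j, y_e, y_n, y_k, y_q}.
Intersection: {y_e, y_n, y_k, y_q} — 4.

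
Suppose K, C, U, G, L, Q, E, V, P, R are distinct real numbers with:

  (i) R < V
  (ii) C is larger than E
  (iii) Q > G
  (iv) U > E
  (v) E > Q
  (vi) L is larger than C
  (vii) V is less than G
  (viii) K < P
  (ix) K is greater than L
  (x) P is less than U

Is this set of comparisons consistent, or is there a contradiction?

consistent

Every relation is compatible with R < V < G < Q < E < C < L < K < P < U; the set is consistent.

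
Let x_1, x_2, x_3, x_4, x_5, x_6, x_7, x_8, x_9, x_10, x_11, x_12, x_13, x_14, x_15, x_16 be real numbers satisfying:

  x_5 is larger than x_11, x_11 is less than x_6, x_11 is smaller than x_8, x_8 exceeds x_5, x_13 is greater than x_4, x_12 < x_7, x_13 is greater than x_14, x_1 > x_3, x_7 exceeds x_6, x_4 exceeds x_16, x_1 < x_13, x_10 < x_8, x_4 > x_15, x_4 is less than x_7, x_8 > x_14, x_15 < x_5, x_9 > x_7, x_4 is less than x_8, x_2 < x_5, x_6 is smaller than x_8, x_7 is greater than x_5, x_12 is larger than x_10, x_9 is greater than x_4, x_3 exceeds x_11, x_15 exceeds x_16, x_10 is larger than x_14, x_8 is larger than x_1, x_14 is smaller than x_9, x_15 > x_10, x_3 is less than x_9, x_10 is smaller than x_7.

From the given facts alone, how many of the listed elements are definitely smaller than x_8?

From x_8 the given relations immediately reach x_14, x_10, x_11, x_5, x_1, x_4, x_6.
From those, x_16, x_2, x_15, x_3 — 11 in total.
Nothing else is reachable below x_8; 11 in all.

11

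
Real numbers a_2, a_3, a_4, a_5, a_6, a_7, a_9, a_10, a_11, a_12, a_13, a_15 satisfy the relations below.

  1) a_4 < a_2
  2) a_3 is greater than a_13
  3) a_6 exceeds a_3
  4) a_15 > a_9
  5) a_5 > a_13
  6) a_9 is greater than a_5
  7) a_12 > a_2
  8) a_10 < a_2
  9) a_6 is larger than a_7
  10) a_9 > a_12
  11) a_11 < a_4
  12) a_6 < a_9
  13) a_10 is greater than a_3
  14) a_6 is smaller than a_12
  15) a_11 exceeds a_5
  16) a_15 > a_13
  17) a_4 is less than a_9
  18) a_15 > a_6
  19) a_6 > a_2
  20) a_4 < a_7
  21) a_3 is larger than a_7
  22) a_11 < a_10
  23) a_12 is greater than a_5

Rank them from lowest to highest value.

The consecutive links are each given: a_13 < a_5; a_5 < a_11; a_11 < a_4; a_4 < a_7; a_7 < a_3; a_3 < a_10; a_10 < a_2; a_2 < a_6; a_6 < a_12; a_12 < a_9; a_9 < a_15.

a_13 < a_5 < a_11 < a_4 < a_7 < a_3 < a_10 < a_2 < a_6 < a_12 < a_9 < a_15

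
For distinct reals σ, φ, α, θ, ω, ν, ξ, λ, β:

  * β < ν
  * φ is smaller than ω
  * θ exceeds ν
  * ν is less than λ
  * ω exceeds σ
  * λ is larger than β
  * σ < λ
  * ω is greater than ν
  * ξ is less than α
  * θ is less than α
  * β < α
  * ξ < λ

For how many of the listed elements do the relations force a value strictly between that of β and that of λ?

1

The relations place β below λ. An element lies strictly between them when it is forced above β and also forced below λ.
Above β: {ν, θ, α, ω}. Below λ: {ν, ξ, σ}.
Intersection: {ν} — 1.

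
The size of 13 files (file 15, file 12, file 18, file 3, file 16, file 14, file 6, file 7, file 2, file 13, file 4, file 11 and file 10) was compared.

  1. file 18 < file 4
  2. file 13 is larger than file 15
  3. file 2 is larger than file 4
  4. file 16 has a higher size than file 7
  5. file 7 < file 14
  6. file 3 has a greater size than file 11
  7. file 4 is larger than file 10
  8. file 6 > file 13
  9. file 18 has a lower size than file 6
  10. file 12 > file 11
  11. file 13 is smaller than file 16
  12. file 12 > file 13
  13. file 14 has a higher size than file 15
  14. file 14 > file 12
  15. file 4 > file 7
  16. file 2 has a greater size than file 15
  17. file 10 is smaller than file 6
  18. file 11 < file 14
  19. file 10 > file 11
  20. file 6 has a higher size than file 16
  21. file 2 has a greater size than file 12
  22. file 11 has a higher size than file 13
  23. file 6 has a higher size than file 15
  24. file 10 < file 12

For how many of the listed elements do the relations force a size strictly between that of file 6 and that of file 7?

Chaining upward from file 7 reaches: file 16, file 14, file 4, file 2.
Chaining downward from file 6 reaches: file 15, file 18, file 13, file 16, file 11, file 10.
Strictly between file 7 and file 6 are those in both lists: file 16 — 1 element.

1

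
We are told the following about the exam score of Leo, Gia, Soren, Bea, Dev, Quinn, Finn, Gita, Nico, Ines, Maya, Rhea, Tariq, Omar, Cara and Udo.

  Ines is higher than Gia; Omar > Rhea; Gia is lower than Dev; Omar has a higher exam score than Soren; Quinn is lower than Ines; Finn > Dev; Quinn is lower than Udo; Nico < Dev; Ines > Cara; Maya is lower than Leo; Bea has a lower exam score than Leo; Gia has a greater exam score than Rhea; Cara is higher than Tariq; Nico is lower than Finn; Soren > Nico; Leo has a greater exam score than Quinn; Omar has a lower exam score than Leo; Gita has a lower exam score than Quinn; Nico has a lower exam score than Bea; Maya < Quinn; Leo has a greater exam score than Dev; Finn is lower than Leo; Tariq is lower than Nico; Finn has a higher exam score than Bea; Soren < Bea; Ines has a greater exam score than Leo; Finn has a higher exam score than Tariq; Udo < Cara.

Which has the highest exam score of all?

Chaining downward from Ines: directly below it, Gia, Quinn, Cara, Leo; then Tariq, Maya, Rhea, Gita, Dev, Udo, Bea, Omar, Finn; then Nico, Soren.
That covers every other element, and nothing is given above Ines, so Ines is the highest exam score.

Ines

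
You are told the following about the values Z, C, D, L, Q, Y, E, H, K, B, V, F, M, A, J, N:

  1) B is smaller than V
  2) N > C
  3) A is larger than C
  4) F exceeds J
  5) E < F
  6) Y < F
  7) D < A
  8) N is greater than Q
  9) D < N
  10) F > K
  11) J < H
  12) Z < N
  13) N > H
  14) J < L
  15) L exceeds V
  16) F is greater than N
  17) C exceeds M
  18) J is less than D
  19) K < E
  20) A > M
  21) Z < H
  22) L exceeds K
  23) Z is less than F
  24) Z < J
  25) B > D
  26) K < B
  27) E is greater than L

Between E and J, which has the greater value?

E

The relevant relations are J < D; D < B; B < V; V < L; L < E.
Chaining these gives J < D < B < V < L < E.
So J < E; E is the larger of the two.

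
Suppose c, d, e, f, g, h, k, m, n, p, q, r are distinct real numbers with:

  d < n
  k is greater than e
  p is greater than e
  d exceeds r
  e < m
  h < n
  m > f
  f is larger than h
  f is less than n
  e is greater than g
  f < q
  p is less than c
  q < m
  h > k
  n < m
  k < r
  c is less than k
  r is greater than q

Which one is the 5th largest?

The consecutive relations fix a unique order: g < e < p < c < k < h < f < q < r < d < n < m.
Counting 5 from the largest end gives q.

q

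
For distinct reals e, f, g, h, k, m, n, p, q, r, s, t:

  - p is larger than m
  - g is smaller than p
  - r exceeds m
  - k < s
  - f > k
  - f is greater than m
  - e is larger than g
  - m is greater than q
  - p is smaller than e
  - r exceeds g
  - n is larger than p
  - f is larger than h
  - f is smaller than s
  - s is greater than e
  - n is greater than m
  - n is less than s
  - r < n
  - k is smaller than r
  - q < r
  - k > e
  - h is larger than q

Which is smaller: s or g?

g < p and p < e give g < e.
Then e < k extends the chain to k.
Then k < r extends the chain to r.
With r < n: g < p < e < k < r < n.
With n < s: g < p < e < k < r < n < s.
So g < s; g is the smaller of the two.

g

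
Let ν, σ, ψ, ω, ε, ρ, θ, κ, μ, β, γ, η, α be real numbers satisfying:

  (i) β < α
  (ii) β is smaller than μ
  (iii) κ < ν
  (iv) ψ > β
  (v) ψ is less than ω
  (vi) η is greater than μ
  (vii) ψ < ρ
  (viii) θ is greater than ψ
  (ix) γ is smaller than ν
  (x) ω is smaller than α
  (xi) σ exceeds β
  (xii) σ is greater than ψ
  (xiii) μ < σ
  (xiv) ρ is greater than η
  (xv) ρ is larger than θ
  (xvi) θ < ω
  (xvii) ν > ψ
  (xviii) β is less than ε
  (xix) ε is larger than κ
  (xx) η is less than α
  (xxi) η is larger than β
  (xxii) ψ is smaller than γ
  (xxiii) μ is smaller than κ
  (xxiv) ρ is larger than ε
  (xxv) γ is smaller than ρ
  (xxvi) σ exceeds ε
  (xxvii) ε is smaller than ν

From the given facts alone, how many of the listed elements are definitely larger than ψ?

From ψ the given relations immediately reach θ, ω, γ, ν, ρ, σ.
From those, α — 7 in total.
No other element is forced above ψ by the given relations, so the count is 7.

7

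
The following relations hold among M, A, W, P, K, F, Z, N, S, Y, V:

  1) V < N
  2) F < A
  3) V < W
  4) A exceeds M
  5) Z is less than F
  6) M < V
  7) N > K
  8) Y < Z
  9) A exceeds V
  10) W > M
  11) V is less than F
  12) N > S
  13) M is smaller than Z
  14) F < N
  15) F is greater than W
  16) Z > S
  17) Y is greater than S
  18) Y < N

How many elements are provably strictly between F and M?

The relations place M below F. An element lies strictly between them when it is forced above M and also forced below F.
Above M: {V, Z, W, A, N}. Below F: {S, Y, V, Z, W}.
Intersection: {V, Z, W} — 3.

3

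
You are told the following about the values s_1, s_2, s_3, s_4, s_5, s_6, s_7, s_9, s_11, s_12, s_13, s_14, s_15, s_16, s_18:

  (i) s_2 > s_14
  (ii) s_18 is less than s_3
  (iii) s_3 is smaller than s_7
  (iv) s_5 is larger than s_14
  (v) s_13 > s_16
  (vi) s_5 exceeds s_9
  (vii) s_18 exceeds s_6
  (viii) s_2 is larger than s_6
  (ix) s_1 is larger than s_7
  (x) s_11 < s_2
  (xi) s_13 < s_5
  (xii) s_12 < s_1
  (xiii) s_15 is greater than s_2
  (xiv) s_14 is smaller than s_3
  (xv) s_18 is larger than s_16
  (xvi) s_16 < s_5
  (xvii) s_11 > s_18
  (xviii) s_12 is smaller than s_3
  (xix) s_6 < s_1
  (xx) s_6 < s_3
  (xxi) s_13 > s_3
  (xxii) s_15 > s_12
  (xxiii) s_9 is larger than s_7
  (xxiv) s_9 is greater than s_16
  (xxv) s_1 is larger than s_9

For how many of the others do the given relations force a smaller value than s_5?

9

From s_5 the given relations immediately reach s_14, s_16, s_9, s_13.
From those, s_3, s_7 — 6 in total.
From those, s_6, s_12, s_18 — 9 in total.
No other element is forced below s_5 by the given relations, so the count is 9.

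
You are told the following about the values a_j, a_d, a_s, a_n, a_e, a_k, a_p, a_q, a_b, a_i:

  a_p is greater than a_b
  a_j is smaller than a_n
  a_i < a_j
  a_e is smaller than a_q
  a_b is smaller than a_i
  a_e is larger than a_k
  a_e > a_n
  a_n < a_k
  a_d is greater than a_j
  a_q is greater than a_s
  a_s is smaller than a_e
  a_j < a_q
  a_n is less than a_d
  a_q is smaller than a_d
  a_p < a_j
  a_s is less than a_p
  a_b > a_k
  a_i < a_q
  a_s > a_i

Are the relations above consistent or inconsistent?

Chaining the given relations yields a_k < a_b < a_i < a_s < a_p < a_j < a_n, so a_k < a_n. But one relation states a_n < a_k. These cannot both hold.

inconsistent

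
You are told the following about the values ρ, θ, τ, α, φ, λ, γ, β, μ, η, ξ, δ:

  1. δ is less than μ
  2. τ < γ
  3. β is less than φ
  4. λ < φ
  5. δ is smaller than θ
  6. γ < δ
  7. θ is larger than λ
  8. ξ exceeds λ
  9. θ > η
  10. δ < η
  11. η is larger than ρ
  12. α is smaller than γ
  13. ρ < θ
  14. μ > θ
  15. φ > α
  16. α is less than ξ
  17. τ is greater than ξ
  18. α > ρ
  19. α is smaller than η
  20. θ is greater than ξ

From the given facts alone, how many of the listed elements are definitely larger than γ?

The elements the relations force above γ are δ, η, θ, μ — no chain reaches any other.
That is 4.

4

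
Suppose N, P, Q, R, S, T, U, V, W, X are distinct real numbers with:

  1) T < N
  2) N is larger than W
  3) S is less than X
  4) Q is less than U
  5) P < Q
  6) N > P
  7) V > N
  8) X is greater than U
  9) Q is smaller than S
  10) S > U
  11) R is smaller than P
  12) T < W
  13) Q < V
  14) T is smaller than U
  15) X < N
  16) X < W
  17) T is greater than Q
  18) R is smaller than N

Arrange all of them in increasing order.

The consecutive links are each given: R < P; P < Q; Q < T; T < U; U < S; S < X; X < W; W < N; N < V.

R < P < Q < T < U < S < X < W < N < V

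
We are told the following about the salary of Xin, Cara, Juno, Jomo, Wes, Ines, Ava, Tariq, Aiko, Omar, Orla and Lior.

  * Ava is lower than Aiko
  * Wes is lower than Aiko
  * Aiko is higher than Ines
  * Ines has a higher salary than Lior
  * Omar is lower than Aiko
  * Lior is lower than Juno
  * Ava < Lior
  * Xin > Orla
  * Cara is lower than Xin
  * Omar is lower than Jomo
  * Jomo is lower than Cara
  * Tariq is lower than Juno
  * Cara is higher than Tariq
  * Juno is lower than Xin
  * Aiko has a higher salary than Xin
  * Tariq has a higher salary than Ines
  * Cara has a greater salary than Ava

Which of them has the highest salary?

Orla is not greatest since Orla < Xin; Omar is not greatest since Omar < Jomo; Ava is not greatest since Ava < Lior; Jomo is not greatest since Jomo < Cara; Lior is not greatest since Lior < Ines; Ines is not greatest since Ines < Aiko; Tariq is not greatest since Tariq < Juno; Cara is not greatest since Cara < Xin; Juno is not greatest since Juno < Xin; Xin is not greatest since Xin < Aiko; Wes is not greatest since Wes < Aiko.
Only Aiko has nothing above it, so Aiko is the highest salary.

Aiko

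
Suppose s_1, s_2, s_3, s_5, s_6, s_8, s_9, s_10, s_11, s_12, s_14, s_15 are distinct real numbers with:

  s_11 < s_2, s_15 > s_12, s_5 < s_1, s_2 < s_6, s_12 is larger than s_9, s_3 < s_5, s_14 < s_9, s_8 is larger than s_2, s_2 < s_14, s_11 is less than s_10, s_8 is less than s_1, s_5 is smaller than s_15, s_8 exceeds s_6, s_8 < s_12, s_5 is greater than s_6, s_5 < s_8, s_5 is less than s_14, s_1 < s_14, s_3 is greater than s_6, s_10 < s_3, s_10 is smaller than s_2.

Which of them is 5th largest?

Piecing the relations together gives one ordering: s_11 < s_10 < s_2 < s_6 < s_3 < s_5 < s_8 < s_1 < s_14 < s_9 < s_12 < s_15.
The 5th largest is s_1.

s_1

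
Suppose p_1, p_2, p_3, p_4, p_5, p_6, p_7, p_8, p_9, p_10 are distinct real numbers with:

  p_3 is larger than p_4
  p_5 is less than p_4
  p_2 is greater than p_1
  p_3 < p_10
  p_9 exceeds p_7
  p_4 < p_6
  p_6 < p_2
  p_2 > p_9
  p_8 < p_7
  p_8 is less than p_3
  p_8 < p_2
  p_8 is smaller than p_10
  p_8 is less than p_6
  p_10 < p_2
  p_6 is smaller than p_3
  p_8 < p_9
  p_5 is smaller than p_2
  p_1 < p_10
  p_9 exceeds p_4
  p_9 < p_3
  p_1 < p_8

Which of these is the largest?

Chaining downward from p_2: directly below it, p_1, p_8, p_5, p_6, p_9, p_10; then p_7, p_4, p_3.
That covers every other element, and nothing is given above p_2, so p_2 is the largest.

p_2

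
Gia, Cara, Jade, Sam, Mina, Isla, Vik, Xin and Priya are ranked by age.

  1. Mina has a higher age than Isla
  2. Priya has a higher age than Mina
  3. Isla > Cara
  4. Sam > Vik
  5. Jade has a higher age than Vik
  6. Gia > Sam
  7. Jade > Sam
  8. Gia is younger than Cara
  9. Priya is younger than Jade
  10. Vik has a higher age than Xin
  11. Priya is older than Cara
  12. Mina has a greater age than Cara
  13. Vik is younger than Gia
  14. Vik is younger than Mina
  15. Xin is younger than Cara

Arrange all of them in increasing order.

Each adjacent pair is fixed by a given relation: Xin < Vik; Vik < Sam; Sam < Gia; Gia < Cara; Cara < Isla; Isla < Mina; Mina < Priya; Priya < Jade. Chaining them end to end gives the full order.

Xin < Vik < Sam < Gia < Cara < Isla < Mina < Priya < Jade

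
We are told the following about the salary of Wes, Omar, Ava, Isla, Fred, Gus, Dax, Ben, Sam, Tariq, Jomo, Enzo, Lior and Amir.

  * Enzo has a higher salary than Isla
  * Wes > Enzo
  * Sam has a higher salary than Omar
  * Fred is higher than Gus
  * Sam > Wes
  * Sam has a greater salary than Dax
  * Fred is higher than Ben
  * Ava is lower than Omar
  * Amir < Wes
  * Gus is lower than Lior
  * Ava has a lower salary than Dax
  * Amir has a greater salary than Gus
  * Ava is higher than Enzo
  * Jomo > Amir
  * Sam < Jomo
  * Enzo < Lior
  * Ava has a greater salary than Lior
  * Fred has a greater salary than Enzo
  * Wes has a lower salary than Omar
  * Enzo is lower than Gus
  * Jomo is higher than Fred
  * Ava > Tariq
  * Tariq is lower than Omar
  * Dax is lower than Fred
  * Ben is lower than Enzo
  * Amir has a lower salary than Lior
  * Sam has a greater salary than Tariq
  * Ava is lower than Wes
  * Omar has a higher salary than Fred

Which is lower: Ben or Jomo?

Ben < Enzo < Gus < Amir < Lior < Ava < Dax < Fred < Omar < Sam < Jomo, by transitivity through Enzo, Gus, Amir, Lior, Ava, Dax, Fred, Omar, Sam.
So Ben < Jomo; Ben is the lower of the two.

Ben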